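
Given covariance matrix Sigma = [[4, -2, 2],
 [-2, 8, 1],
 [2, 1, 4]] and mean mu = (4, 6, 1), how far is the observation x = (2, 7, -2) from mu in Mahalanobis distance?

Step 1 — centre the observation: (x - mu) = (-2, 1, -3).

Step 2 — invert Sigma (cofactor / det for 3×3, or solve directly):
  Sigma^{-1} = [[0.4559, 0.1471, -0.2647],
 [0.1471, 0.1765, -0.1176],
 [-0.2647, -0.1176, 0.4118]].

Step 3 — form the quadratic (x - mu)^T · Sigma^{-1} · (x - mu):
  Sigma^{-1} · (x - mu) = (0.0294, 0.2353, -0.8235).
  (x - mu)^T · [Sigma^{-1} · (x - mu)] = (-2)·(0.0294) + (1)·(0.2353) + (-3)·(-0.8235) = 2.6471.

Step 4 — take square root: d = √(2.6471) ≈ 1.627.

d(x, mu) = √(2.6471) ≈ 1.627


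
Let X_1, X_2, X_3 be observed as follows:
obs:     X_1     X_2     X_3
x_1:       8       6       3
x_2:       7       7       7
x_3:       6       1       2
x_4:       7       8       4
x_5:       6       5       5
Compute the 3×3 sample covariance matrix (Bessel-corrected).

Step 1 — column means:
  mean(X_1) = (8 + 7 + 6 + 7 + 6) / 5 = 34/5 = 6.8
  mean(X_2) = (6 + 7 + 1 + 8 + 5) / 5 = 27/5 = 5.4
  mean(X_3) = (3 + 7 + 2 + 4 + 5) / 5 = 21/5 = 4.2

Step 2 — sample covariance S[i,j] = (1/(n-1)) · Σ_k (x_{k,i} - mean_i) · (x_{k,j} - mean_j), with n-1 = 4.
  S[X_1,X_1] = ((1.2)·(1.2) + (0.2)·(0.2) + (-0.8)·(-0.8) + (0.2)·(0.2) + (-0.8)·(-0.8)) / 4 = 2.8/4 = 0.7
  S[X_1,X_2] = ((1.2)·(0.6) + (0.2)·(1.6) + (-0.8)·(-4.4) + (0.2)·(2.6) + (-0.8)·(-0.4)) / 4 = 5.4/4 = 1.35
  S[X_1,X_3] = ((1.2)·(-1.2) + (0.2)·(2.8) + (-0.8)·(-2.2) + (0.2)·(-0.2) + (-0.8)·(0.8)) / 4 = 0.2/4 = 0.05
  S[X_2,X_2] = ((0.6)·(0.6) + (1.6)·(1.6) + (-4.4)·(-4.4) + (2.6)·(2.6) + (-0.4)·(-0.4)) / 4 = 29.2/4 = 7.3
  S[X_2,X_3] = ((0.6)·(-1.2) + (1.6)·(2.8) + (-4.4)·(-2.2) + (2.6)·(-0.2) + (-0.4)·(0.8)) / 4 = 12.6/4 = 3.15
  S[X_3,X_3] = ((-1.2)·(-1.2) + (2.8)·(2.8) + (-2.2)·(-2.2) + (-0.2)·(-0.2) + (0.8)·(0.8)) / 4 = 14.8/4 = 3.7

S is symmetric (S[j,i] = S[i,j]). Assembling:

S = [[0.7, 1.35, 0.05],
 [1.35, 7.3, 3.15],
 [0.05, 3.15, 3.7]]


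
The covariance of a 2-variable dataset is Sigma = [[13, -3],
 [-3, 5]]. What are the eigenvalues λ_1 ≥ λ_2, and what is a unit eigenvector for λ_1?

Step 1 — characteristic polynomial of 2×2 Sigma:
  det(Sigma - λI) = λ² - trace · λ + det = 0.
  trace = 13 + 5 = 18, det = 13·5 - (-3)² = 56.
Step 2 — discriminant:
  Δ = trace² - 4·det = 324 - 224 = 100.
Step 3 — eigenvalues:
  λ = (trace ± √Δ)/2 = (18 ± 10)/2,
  λ_1 = 14,  λ_2 = 4.

Step 4 — unit eigenvector for λ_1: solve (Sigma - λ_1 I)v = 0. First row:
  (13 - 14)·v_x + (-3)·v_y = 0, i.e. (-1)·v_x + (-3)·v_y = 0,
  so v ∝ (b, λ_1 - a) = (-3, 1); multiply by -1 so the first entry is positive: u = (3, -1).
  ||u|| = √((3)² + (-1)²) = √(10) ≈ 3.1623,
  v_1 = u/||u|| ≈ (0.9487, -0.3162) (||v_1|| = 1).

λ_1 = 14,  λ_2 = 4;  v_1 ≈ (0.9487, -0.3162)


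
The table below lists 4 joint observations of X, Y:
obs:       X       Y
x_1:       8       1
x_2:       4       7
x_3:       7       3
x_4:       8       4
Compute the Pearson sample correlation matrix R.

Step 1 — column means:
  mean(X) = (8 + 4 + 7 + 8) / 4 = 27/4 = 6.75
  mean(Y) = (1 + 7 + 3 + 4) / 4 = 15/4 = 3.75

Step 2 — sample variances and covariances s[i,j] = (1/(n-1)) · Σ_k (x_{k,i} - mean_i) · (x_{k,j} - mean_j), with n-1 = 3:
  s[X,X] = ((1.25)·(1.25) + (-2.75)·(-2.75) + (0.25)·(0.25) + (1.25)·(1.25)) / 3 = 10.75/3 = 3.5833
  s[X,Y] = ((1.25)·(-2.75) + (-2.75)·(3.25) + (0.25)·(-0.75) + (1.25)·(0.25)) / 3 = -12.25/3 = -4.0833
  s[Y,Y] = ((-2.75)·(-2.75) + (3.25)·(3.25) + (-0.75)·(-0.75) + (0.25)·(0.25)) / 3 = 18.75/3 = 6.25
  Sample standard deviations s_i = √(s[i,i]):
  s(X) = √(3.5833) = 1.893
  s(Y) = √(6.25) = 2.5

Step 3 — r_{ij} = s_{ij} / (s_i · s_j):
  r[X,X] = 1 (diagonal).
  r[X,Y] = -4.0833 / (1.893 · 2.5) = -4.0833 / 4.7324 = -0.8628
  r[Y,Y] = 1 (diagonal).

R is symmetric with unit diagonal. Assembling:

R = [[1, -0.8628],
 [-0.8628, 1]]


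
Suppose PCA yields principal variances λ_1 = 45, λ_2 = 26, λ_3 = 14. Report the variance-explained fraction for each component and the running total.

Step 1 — total variance = trace(Sigma) = Σ λ_i = 45 + 26 + 14 = 85.

Step 2 — fraction explained by component i = λ_i / Σ λ:
  PC1: 45/85 = 0.5294
  PC2: 26/85 = 0.3059
  PC3: 14/85 = 0.1647

Step 3 — cumulative fraction after k components = (λ_1 + ... + λ_k) / Σ λ:
  k = 1: 45/85 = 0.5294
  k = 2: (45 + 26)/85 = 71/85 = 0.8353
  k = 3: (45 + 26 + 14)/85 = 85/85 = 1

Summary (fraction, with percent):

explained: PC1 0.5294 (52.94%), PC2 0.3059 (30.59%), PC3 0.1647 (16.47%);  cumulative: 0.5294, 0.8353, 1


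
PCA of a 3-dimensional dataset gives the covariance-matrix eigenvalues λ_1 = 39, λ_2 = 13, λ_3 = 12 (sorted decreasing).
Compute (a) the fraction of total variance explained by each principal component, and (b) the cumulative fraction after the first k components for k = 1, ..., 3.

Step 1 — total variance = trace(Sigma) = Σ λ_i = 39 + 13 + 12 = 64.

Step 2 — fraction explained by component i = λ_i / Σ λ:
  PC1: 39/64 = 0.6094
  PC2: 13/64 = 0.2031
  PC3: 12/64 = 0.1875

Step 3 — cumulative fraction after k components = (λ_1 + ... + λ_k) / Σ λ:
  k = 1: 39/64 = 0.6094
  k = 2: (39 + 13)/64 = 52/64 = 0.8125
  k = 3: (39 + 13 + 12)/64 = 64/64 = 1

Summary (fraction, with percent):

explained: PC1 0.6094 (60.94%), PC2 0.2031 (20.31%), PC3 0.1875 (18.75%);  cumulative: 0.6094, 0.8125, 1


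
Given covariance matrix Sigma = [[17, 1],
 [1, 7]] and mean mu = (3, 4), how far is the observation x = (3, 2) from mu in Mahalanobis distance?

Step 1 — centre the observation: (x - mu) = (0, -2).

Step 2 — invert Sigma. det(Sigma) = 17·7 - (1)² = 118.
  Sigma^{-1} = (1/det) · [[d, -b], [-b, a]] = [[0.0593, -0.0085],
 [-0.0085, 0.1441]].

Step 3 — form the quadratic (x - mu)^T · Sigma^{-1} · (x - mu):
  Sigma^{-1} · (x - mu) = (0.0169, -0.2881).
  (x - mu)^T · [Sigma^{-1} · (x - mu)] = (0)·(0.0169) + (-2)·(-0.2881) = 0.5763.

Step 4 — take square root: d = √(0.5763) ≈ 0.7591.

d(x, mu) = √(0.5763) ≈ 0.7591


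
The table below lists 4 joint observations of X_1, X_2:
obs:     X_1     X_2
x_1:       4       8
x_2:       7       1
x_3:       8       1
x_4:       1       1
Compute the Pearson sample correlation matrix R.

Step 1 — column means:
  mean(X_1) = (4 + 7 + 8 + 1) / 4 = 20/4 = 5
  mean(X_2) = (8 + 1 + 1 + 1) / 4 = 11/4 = 2.75

Step 2 — sample variances and covariances s[i,j] = (1/(n-1)) · Σ_k (x_{k,i} - mean_i) · (x_{k,j} - mean_j), with n-1 = 3:
  s[X_1,X_1] = ((-1)·(-1) + (2)·(2) + (3)·(3) + (-4)·(-4)) / 3 = 30/3 = 10
  s[X_1,X_2] = ((-1)·(5.25) + (2)·(-1.75) + (3)·(-1.75) + (-4)·(-1.75)) / 3 = -7/3 = -2.3333
  s[X_2,X_2] = ((5.25)·(5.25) + (-1.75)·(-1.75) + (-1.75)·(-1.75) + (-1.75)·(-1.75)) / 3 = 36.75/3 = 12.25
  Sample standard deviations s_i = √(s[i,i]):
  s(X_1) = √(10) = 3.1623
  s(X_2) = √(12.25) = 3.5

Step 3 — r_{ij} = s_{ij} / (s_i · s_j):
  r[X_1,X_1] = 1 (diagonal).
  r[X_1,X_2] = -2.3333 / (3.1623 · 3.5) = -2.3333 / 11.068 = -0.2108
  r[X_2,X_2] = 1 (diagonal).

R is symmetric with unit diagonal. Assembling:

R = [[1, -0.2108],
 [-0.2108, 1]]


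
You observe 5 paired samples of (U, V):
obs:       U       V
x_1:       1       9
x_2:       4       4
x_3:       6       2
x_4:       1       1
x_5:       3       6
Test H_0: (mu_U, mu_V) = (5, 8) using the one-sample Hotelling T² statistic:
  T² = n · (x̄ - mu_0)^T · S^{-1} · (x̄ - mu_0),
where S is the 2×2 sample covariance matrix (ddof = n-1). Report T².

Step 1 — sample mean vector:
  mean(U) = (1 + 4 + 6 + 1 + 3) / 5 = 15/5 = 3
  mean(V) = (9 + 4 + 2 + 1 + 6) / 5 = 22/5 = 4.4
  x̄ = (3, 4.4),  deviation x̄ - mu_0 = (3, 4.4) - (5, 8) = (-2, -3.6).

Step 2 — sample covariance matrix, S[i,j] = (1/(n-1)) · Σ_k (x_{k,i} - mean_i) · (x_{k,j} - mean_j), divisor n-1 = 4:
  S[U,U] = ((-2)·(-2) + (1)·(1) + (3)·(3) + (-2)·(-2) + (0)·(0)) / 4 = 18/4 = 4.5
  S[U,V] = ((-2)·(4.6) + (1)·(-0.4) + (3)·(-2.4) + (-2)·(-3.4) + (0)·(1.6)) / 4 = -10/4 = -2.5
  S[V,V] = ((4.6)·(4.6) + (-0.4)·(-0.4) + (-2.4)·(-2.4) + (-3.4)·(-3.4) + (1.6)·(1.6)) / 4 = 41.2/4 = 10.3
  S = [[4.5, -2.5],
 [-2.5, 10.3]].

Step 3 — invert S. det(S) = 4.5·10.3 - (-2.5)² = 40.1.
  S^{-1} = (1/det) · [[d, -b], [-b, a]] = [[0.2569, 0.0623],
 [0.0623, 0.1122]].

Step 4 — quadratic form (x̄ - mu_0)^T · S^{-1} · (x̄ - mu_0):
  S^{-1} · (x̄ - mu_0) = (-0.7382, -0.5287),
  (x̄ - mu_0)^T · [...] = (-2)·(-0.7382) + (-3.6)·(-0.5287) = 3.3796.

Step 5 — scale by n: T² = 5 · 3.3796 = 16.8978.

T² ≈ 16.8978


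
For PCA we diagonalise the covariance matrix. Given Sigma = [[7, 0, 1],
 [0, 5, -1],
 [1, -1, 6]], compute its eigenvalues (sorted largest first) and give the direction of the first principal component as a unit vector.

Step 1 — characteristic polynomial p(λ) = det(λI - Sigma) = λ³ - tr·λ² + c_1·λ - det, where tr = trace, c_1 = sum of the principal 2×2 minors, det = det(Sigma):
  tr = 7 + 5 + 6 = 18,
  c_1 = (7·5 - (0)²) + (7·6 - (1)²) + (5·6 - (-1)²) = 35 + 41 + 29 = 105,
  det = 7·(5·6 - (-1)²) - (0)·((0)·6 - (-1)·(1)) + (1)·((0)·(-1) - 5·(1)) = 7·(29) - (0)·(1) + (1)·(-5) = 198.
  So p(λ) = λ³ - 18λ² + 105λ - 198.
Step 2 — look for an integer root (rational root theorem: any rational root is an integer divisor of 198). Testing λ = 6:
  p(6) = 216 - 648 + 630 - 198 = 0  ✓
  Dividing out (λ - 6): p(λ) = (λ - 6)(λ² - 12λ + 33).
Step 3 — remaining eigenvalues from the quadratic λ² - 12λ + 33 = 0:
  Δ = 12² - 4·33 = 144 - 132 = 12,  λ = (12 ± √12)/2 = (12 ± 3.4641)/2 ≈ 7.7321 or 4.2679.
  Sorted: λ_1 = 7.7321,  λ_2 = 6,  λ_3 = 4.2679  (check: sum = 18 = tr ✓).

Step 4 — unit eigenvector for λ_1 ≈ 7.7321: v spans the null space of (Sigma - λ_1 I), whose rows are
  r_1 = (-0.7321, 0, 1),  r_2 = (0, -2.7321, -1),  r_3 = (1, -1, -1.7321).
  v is orthogonal to every row, so take v ∝ r_1 × r_2 = ((0)·(-1) - (1)·(-2.7321), (1)·(0) - (-0.7321)·(-1), (-0.7321)·(-2.7321) - (0)·(0)) ≈ (2.7321, -0.7321, 2).
  Let u = (2.7321, -0.7321, 2).
  ||u|| = √((2.7321)² + (-0.7321)² + (2)²) = √(12) ≈ 3.4641,  v_1 = u/||u|| ≈ (0.7887, -0.2113, 0.5774) (||v_1|| = 1).

λ_1 = 7.7321,  λ_2 = 6,  λ_3 = 4.2679;  v_1 ≈ (0.7887, -0.2113, 0.5774)


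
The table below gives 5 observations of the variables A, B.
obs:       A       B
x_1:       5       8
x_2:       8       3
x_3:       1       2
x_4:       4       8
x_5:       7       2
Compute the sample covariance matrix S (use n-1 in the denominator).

Step 1 — column means:
  mean(A) = (5 + 8 + 1 + 4 + 7) / 5 = 25/5 = 5
  mean(B) = (8 + 3 + 2 + 8 + 2) / 5 = 23/5 = 4.6

Step 2 — sample covariance S[i,j] = (1/(n-1)) · Σ_k (x_{k,i} - mean_i) · (x_{k,j} - mean_j), with n-1 = 4.
  S[A,A] = ((0)·(0) + (3)·(3) + (-4)·(-4) + (-1)·(-1) + (2)·(2)) / 4 = 30/4 = 7.5
  S[A,B] = ((0)·(3.4) + (3)·(-1.6) + (-4)·(-2.6) + (-1)·(3.4) + (2)·(-2.6)) / 4 = -3/4 = -0.75
  S[B,B] = ((3.4)·(3.4) + (-1.6)·(-1.6) + (-2.6)·(-2.6) + (3.4)·(3.4) + (-2.6)·(-2.6)) / 4 = 39.2/4 = 9.8

S is symmetric (S[j,i] = S[i,j]). Assembling:

S = [[7.5, -0.75],
 [-0.75, 9.8]]


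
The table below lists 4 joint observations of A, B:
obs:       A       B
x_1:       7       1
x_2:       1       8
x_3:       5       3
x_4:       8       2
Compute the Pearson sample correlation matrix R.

Step 1 — column means:
  mean(A) = (7 + 1 + 5 + 8) / 4 = 21/4 = 5.25
  mean(B) = (1 + 8 + 3 + 2) / 4 = 14/4 = 3.5

Step 2 — sample variances and covariances s[i,j] = (1/(n-1)) · Σ_k (x_{k,i} - mean_i) · (x_{k,j} - mean_j), with n-1 = 3:
  s[A,A] = ((1.75)·(1.75) + (-4.25)·(-4.25) + (-0.25)·(-0.25) + (2.75)·(2.75)) / 3 = 28.75/3 = 9.5833
  s[A,B] = ((1.75)·(-2.5) + (-4.25)·(4.5) + (-0.25)·(-0.5) + (2.75)·(-1.5)) / 3 = -27.5/3 = -9.1667
  s[B,B] = ((-2.5)·(-2.5) + (4.5)·(4.5) + (-0.5)·(-0.5) + (-1.5)·(-1.5)) / 3 = 29/3 = 9.6667
  Sample standard deviations s_i = √(s[i,i]):
  s(A) = √(9.5833) = 3.0957
  s(B) = √(9.6667) = 3.1091

Step 3 — r_{ij} = s_{ij} / (s_i · s_j):
  r[A,A] = 1 (diagonal).
  r[A,B] = -9.1667 / (3.0957 · 3.1091) = -9.1667 / 9.6249 = -0.9524
  r[B,B] = 1 (diagonal).

R is symmetric with unit diagonal. Assembling:

R = [[1, -0.9524],
 [-0.9524, 1]]


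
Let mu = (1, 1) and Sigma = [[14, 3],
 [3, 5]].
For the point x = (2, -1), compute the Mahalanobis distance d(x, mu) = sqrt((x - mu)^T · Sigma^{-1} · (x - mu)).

Step 1 — centre the observation: (x - mu) = (1, -2).

Step 2 — invert Sigma. det(Sigma) = 14·5 - (3)² = 61.
  Sigma^{-1} = (1/det) · [[d, -b], [-b, a]] = [[0.082, -0.0492],
 [-0.0492, 0.2295]].

Step 3 — form the quadratic (x - mu)^T · Sigma^{-1} · (x - mu):
  Sigma^{-1} · (x - mu) = (0.1803, -0.5082).
  (x - mu)^T · [Sigma^{-1} · (x - mu)] = (1)·(0.1803) + (-2)·(-0.5082) = 1.1967.

Step 4 — take square root: d = √(1.1967) ≈ 1.0939.

d(x, mu) = √(1.1967) ≈ 1.0939


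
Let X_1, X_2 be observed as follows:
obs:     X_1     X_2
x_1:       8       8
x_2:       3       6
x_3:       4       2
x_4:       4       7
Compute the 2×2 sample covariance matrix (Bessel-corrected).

Step 1 — column means:
  mean(X_1) = (8 + 3 + 4 + 4) / 4 = 19/4 = 4.75
  mean(X_2) = (8 + 6 + 2 + 7) / 4 = 23/4 = 5.75

Step 2 — sample covariance S[i,j] = (1/(n-1)) · Σ_k (x_{k,i} - mean_i) · (x_{k,j} - mean_j), with n-1 = 3.
  S[X_1,X_1] = ((3.25)·(3.25) + (-1.75)·(-1.75) + (-0.75)·(-0.75) + (-0.75)·(-0.75)) / 3 = 14.75/3 = 4.9167
  S[X_1,X_2] = ((3.25)·(2.25) + (-1.75)·(0.25) + (-0.75)·(-3.75) + (-0.75)·(1.25)) / 3 = 8.75/3 = 2.9167
  S[X_2,X_2] = ((2.25)·(2.25) + (0.25)·(0.25) + (-3.75)·(-3.75) + (1.25)·(1.25)) / 3 = 20.75/3 = 6.9167

S is symmetric (S[j,i] = S[i,j]). Assembling:

S = [[4.9167, 2.9167],
 [2.9167, 6.9167]]


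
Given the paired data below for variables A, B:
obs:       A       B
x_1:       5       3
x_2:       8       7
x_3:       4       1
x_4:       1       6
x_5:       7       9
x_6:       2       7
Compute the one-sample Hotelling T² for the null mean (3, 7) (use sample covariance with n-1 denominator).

Step 1 — sample mean vector:
  mean(A) = (5 + 8 + 4 + 1 + 7 + 2) / 6 = 27/6 = 4.5
  mean(B) = (3 + 7 + 1 + 6 + 9 + 7) / 6 = 33/6 = 5.5
  x̄ = (4.5, 5.5),  deviation x̄ - mu_0 = (4.5, 5.5) - (3, 7) = (1.5, -1.5).

Step 2 — sample covariance matrix, S[i,j] = (1/(n-1)) · Σ_k (x_{k,i} - mean_i) · (x_{k,j} - mean_j), divisor n-1 = 5:
  S[A,A] = ((0.5)·(0.5) + (3.5)·(3.5) + (-0.5)·(-0.5) + (-3.5)·(-3.5) + (2.5)·(2.5) + (-2.5)·(-2.5)) / 5 = 37.5/5 = 7.5
  S[A,B] = ((0.5)·(-2.5) + (3.5)·(1.5) + (-0.5)·(-4.5) + (-3.5)·(0.5) + (2.5)·(3.5) + (-2.5)·(1.5)) / 5 = 9.5/5 = 1.9
  S[B,B] = ((-2.5)·(-2.5) + (1.5)·(1.5) + (-4.5)·(-4.5) + (0.5)·(0.5) + (3.5)·(3.5) + (1.5)·(1.5)) / 5 = 43.5/5 = 8.7
  S = [[7.5, 1.9],
 [1.9, 8.7]].

Step 3 — invert S. det(S) = 7.5·8.7 - (1.9)² = 61.64.
  S^{-1} = (1/det) · [[d, -b], [-b, a]] = [[0.1411, -0.0308],
 [-0.0308, 0.1217]].

Step 4 — quadratic form (x̄ - mu_0)^T · S^{-1} · (x̄ - mu_0):
  S^{-1} · (x̄ - mu_0) = (0.2579, -0.2287),
  (x̄ - mu_0)^T · [...] = (1.5)·(0.2579) + (-1.5)·(-0.2287) = 0.73.

Step 5 — scale by n: T² = 6 · 0.73 = 4.3803.

T² ≈ 4.3803


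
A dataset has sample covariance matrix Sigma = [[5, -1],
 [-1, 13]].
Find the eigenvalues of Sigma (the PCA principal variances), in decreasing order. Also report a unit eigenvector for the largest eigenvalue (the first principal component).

Step 1 — characteristic polynomial of 2×2 Sigma:
  det(Sigma - λI) = λ² - trace · λ + det = 0.
  trace = 5 + 13 = 18, det = 5·13 - (-1)² = 64.
Step 2 — discriminant:
  Δ = trace² - 4·det = 324 - 256 = 68.
Step 3 — eigenvalues:
  λ = (trace ± √Δ)/2 = (18 ± 8.2462)/2,
  λ_1 = 13.1231,  λ_2 = 4.8769.

Step 4 — unit eigenvector for λ_1: solve (Sigma - λ_1 I)v = 0. First row:
  (5 - 13.1231)·v_x + (-1)·v_y = 0, i.e. (-8.1231)·v_x + (-1)·v_y = 0,
  so v ∝ (b, λ_1 - a) = (-1, 8.1231); multiply by -1 so the first entry is positive: u = (1, -8.1231).
  ||u|| = √((1)² + (-8.1231)²) = √(66.9848) ≈ 8.1844,
  v_1 = u/||u|| ≈ (0.1222, -0.9925) (||v_1|| = 1).

λ_1 = 13.1231,  λ_2 = 4.8769;  v_1 ≈ (0.1222, -0.9925)


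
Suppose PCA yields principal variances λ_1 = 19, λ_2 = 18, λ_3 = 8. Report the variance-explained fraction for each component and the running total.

Step 1 — total variance = trace(Sigma) = Σ λ_i = 19 + 18 + 8 = 45.

Step 2 — fraction explained by component i = λ_i / Σ λ:
  PC1: 19/45 = 0.4222
  PC2: 18/45 = 0.4
  PC3: 8/45 = 0.1778

Step 3 — cumulative fraction after k components = (λ_1 + ... + λ_k) / Σ λ:
  k = 1: 19/45 = 0.4222
  k = 2: (19 + 18)/45 = 37/45 = 0.8222
  k = 3: (19 + 18 + 8)/45 = 45/45 = 1

Summary (fraction, with percent):

explained: PC1 0.4222 (42.22%), PC2 0.4 (40%), PC3 0.1778 (17.78%);  cumulative: 0.4222, 0.8222, 1


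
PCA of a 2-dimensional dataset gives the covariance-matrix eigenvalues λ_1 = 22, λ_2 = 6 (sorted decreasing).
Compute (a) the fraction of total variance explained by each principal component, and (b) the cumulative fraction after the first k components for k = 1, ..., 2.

Step 1 — total variance = trace(Sigma) = Σ λ_i = 22 + 6 = 28.

Step 2 — fraction explained by component i = λ_i / Σ λ:
  PC1: 22/28 = 0.7857
  PC2: 6/28 = 0.2143

Step 3 — cumulative fraction after k components = (λ_1 + ... + λ_k) / Σ λ:
  k = 1: 22/28 = 0.7857
  k = 2: (22 + 6)/28 = 28/28 = 1

Summary (fraction, with percent):

explained: PC1 0.7857 (78.57%), PC2 0.2143 (21.43%);  cumulative: 0.7857, 1


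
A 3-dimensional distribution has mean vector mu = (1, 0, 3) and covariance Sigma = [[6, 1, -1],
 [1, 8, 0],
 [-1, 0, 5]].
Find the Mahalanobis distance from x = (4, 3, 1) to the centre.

Step 1 — centre the observation: (x - mu) = (3, 3, -2).

Step 2 — invert Sigma (cofactor / det for 3×3, or solve directly):
  Sigma^{-1} = [[0.1762, -0.022, 0.0352],
 [-0.022, 0.1278, -0.0044],
 [0.0352, -0.0044, 0.207]].

Step 3 — form the quadratic (x - mu)^T · Sigma^{-1} · (x - mu):
  Sigma^{-1} · (x - mu) = (0.3921, 0.326, -0.3216).
  (x - mu)^T · [Sigma^{-1} · (x - mu)] = (3)·(0.3921) + (3)·(0.326) + (-2)·(-0.3216) = 2.7974.

Step 4 — take square root: d = √(2.7974) ≈ 1.6725.

d(x, mu) = √(2.7974) ≈ 1.6725


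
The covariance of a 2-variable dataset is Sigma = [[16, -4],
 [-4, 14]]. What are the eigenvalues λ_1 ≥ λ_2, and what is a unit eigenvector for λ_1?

Step 1 — characteristic polynomial of 2×2 Sigma:
  det(Sigma - λI) = λ² - trace · λ + det = 0.
  trace = 16 + 14 = 30, det = 16·14 - (-4)² = 208.
Step 2 — discriminant:
  Δ = trace² - 4·det = 900 - 832 = 68.
Step 3 — eigenvalues:
  λ = (trace ± √Δ)/2 = (30 ± 8.2462)/2,
  λ_1 = 19.1231,  λ_2 = 10.8769.

Step 4 — unit eigenvector for λ_1: solve (Sigma - λ_1 I)v = 0. First row:
  (16 - 19.1231)·v_x + (-4)·v_y = 0, i.e. (-3.1231)·v_x + (-4)·v_y = 0,
  so v ∝ (b, λ_1 - a) = (-4, 3.1231); multiply by -1 so the first entry is positive: u = (4, -3.1231).
  ||u|| = √((4)² + (-3.1231)²) = √(25.7538) ≈ 5.0748,
  v_1 = u/||u|| ≈ (0.7882, -0.6154) (||v_1|| = 1).

λ_1 = 19.1231,  λ_2 = 10.8769;  v_1 ≈ (0.7882, -0.6154)


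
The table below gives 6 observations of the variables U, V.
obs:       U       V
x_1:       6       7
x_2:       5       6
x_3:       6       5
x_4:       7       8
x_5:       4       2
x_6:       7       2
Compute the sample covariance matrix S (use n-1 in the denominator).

Step 1 — column means:
  mean(U) = (6 + 5 + 6 + 7 + 4 + 7) / 6 = 35/6 = 5.8333
  mean(V) = (7 + 6 + 5 + 8 + 2 + 2) / 6 = 30/6 = 5

Step 2 — sample covariance S[i,j] = (1/(n-1)) · Σ_k (x_{k,i} - mean_i) · (x_{k,j} - mean_j), with n-1 = 5.
  S[U,U] = ((0.1667)·(0.1667) + (-0.8333)·(-0.8333) + (0.1667)·(0.1667) + (1.1667)·(1.1667) + (-1.8333)·(-1.8333) + (1.1667)·(1.1667)) / 5 = 6.8333/5 = 1.3667
  S[U,V] = ((0.1667)·(2) + (-0.8333)·(1) + (0.1667)·(0) + (1.1667)·(3) + (-1.8333)·(-3) + (1.1667)·(-3)) / 5 = 5/5 = 1
  S[V,V] = ((2)·(2) + (1)·(1) + (0)·(0) + (3)·(3) + (-3)·(-3) + (-3)·(-3)) / 5 = 32/5 = 6.4

S is symmetric (S[j,i] = S[i,j]). Assembling:

S = [[1.3667, 1],
 [1, 6.4]]


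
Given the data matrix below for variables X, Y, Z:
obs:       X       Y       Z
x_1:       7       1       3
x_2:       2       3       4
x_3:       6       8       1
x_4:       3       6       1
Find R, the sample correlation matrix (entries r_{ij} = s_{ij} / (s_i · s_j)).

Step 1 — column means:
  mean(X) = (7 + 2 + 6 + 3) / 4 = 18/4 = 4.5
  mean(Y) = (1 + 3 + 8 + 6) / 4 = 18/4 = 4.5
  mean(Z) = (3 + 4 + 1 + 1) / 4 = 9/4 = 2.25

Step 2 — sample variances and covariances s[i,j] = (1/(n-1)) · Σ_k (x_{k,i} - mean_i) · (x_{k,j} - mean_j), with n-1 = 3:
  s[X,X] = ((2.5)·(2.5) + (-2.5)·(-2.5) + (1.5)·(1.5) + (-1.5)·(-1.5)) / 3 = 17/3 = 5.6667
  s[X,Y] = ((2.5)·(-3.5) + (-2.5)·(-1.5) + (1.5)·(3.5) + (-1.5)·(1.5)) / 3 = -2/3 = -0.6667
  s[X,Z] = ((2.5)·(0.75) + (-2.5)·(1.75) + (1.5)·(-1.25) + (-1.5)·(-1.25)) / 3 = -2.5/3 = -0.8333
  s[Y,Y] = ((-3.5)·(-3.5) + (-1.5)·(-1.5) + (3.5)·(3.5) + (1.5)·(1.5)) / 3 = 29/3 = 9.6667
  s[Y,Z] = ((-3.5)·(0.75) + (-1.5)·(1.75) + (3.5)·(-1.25) + (1.5)·(-1.25)) / 3 = -11.5/3 = -3.8333
  s[Z,Z] = ((0.75)·(0.75) + (1.75)·(1.75) + (-1.25)·(-1.25) + (-1.25)·(-1.25)) / 3 = 6.75/3 = 2.25
  Sample standard deviations s_i = √(s[i,i]):
  s(X) = √(5.6667) = 2.3805
  s(Y) = √(9.6667) = 3.1091
  s(Z) = √(2.25) = 1.5

Step 3 — r_{ij} = s_{ij} / (s_i · s_j):
  r[X,X] = 1 (diagonal).
  r[X,Y] = -0.6667 / (2.3805 · 3.1091) = -0.6667 / 7.4012 = -0.0901
  r[X,Z] = -0.8333 / (2.3805 · 1.5) = -0.8333 / 3.5707 = -0.2334
  r[Y,Y] = 1 (diagonal).
  r[Y,Z] = -3.8333 / (3.1091 · 1.5) = -3.8333 / 4.6637 = -0.822
  r[Z,Z] = 1 (diagonal).

R is symmetric with unit diagonal. Assembling:

R = [[1, -0.0901, -0.2334],
 [-0.0901, 1, -0.822],
 [-0.2334, -0.822, 1]]


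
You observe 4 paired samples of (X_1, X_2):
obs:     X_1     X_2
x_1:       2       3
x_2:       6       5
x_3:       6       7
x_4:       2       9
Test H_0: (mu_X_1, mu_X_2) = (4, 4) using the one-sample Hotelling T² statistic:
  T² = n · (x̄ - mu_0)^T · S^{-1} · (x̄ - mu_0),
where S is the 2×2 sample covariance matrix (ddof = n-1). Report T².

Step 1 — sample mean vector:
  mean(X_1) = (2 + 6 + 6 + 2) / 4 = 16/4 = 4
  mean(X_2) = (3 + 5 + 7 + 9) / 4 = 24/4 = 6
  x̄ = (4, 6),  deviation x̄ - mu_0 = (4, 6) - (4, 4) = (0, 2).

Step 2 — sample covariance matrix, S[i,j] = (1/(n-1)) · Σ_k (x_{k,i} - mean_i) · (x_{k,j} - mean_j), divisor n-1 = 3:
  S[X_1,X_1] = ((-2)·(-2) + (2)·(2) + (2)·(2) + (-2)·(-2)) / 3 = 16/3 = 5.3333
  S[X_1,X_2] = ((-2)·(-3) + (2)·(-1) + (2)·(1) + (-2)·(3)) / 3 = 0/3 = 0
  S[X_2,X_2] = ((-3)·(-3) + (-1)·(-1) + (1)·(1) + (3)·(3)) / 3 = 20/3 = 6.6667
  S = [[5.3333, 0],
 [0, 6.6667]].

Step 3 — invert S. det(S) = 5.3333·6.6667 - (0)² = 35.5556.
  S^{-1} = (1/det) · [[d, -b], [-b, a]] = [[0.1875, 0],
 [0, 0.15]].

Step 4 — quadratic form (x̄ - mu_0)^T · S^{-1} · (x̄ - mu_0):
  S^{-1} · (x̄ - mu_0) = (0, 0.3),
  (x̄ - mu_0)^T · [...] = (0)·(0) + (2)·(0.3) = 0.6.

Step 5 — scale by n: T² = 4 · 0.6 = 2.4.

T² ≈ 2.4


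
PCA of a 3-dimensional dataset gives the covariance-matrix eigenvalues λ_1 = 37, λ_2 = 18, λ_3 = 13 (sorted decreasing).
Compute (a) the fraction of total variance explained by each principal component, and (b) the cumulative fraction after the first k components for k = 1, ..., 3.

Step 1 — total variance = trace(Sigma) = Σ λ_i = 37 + 18 + 13 = 68.

Step 2 — fraction explained by component i = λ_i / Σ λ:
  PC1: 37/68 = 0.5441
  PC2: 18/68 = 0.2647
  PC3: 13/68 = 0.1912

Step 3 — cumulative fraction after k components = (λ_1 + ... + λ_k) / Σ λ:
  k = 1: 37/68 = 0.5441
  k = 2: (37 + 18)/68 = 55/68 = 0.8088
  k = 3: (37 + 18 + 13)/68 = 68/68 = 1

Summary (fraction, with percent):

explained: PC1 0.5441 (54.41%), PC2 0.2647 (26.47%), PC3 0.1912 (19.12%);  cumulative: 0.5441, 0.8088, 1


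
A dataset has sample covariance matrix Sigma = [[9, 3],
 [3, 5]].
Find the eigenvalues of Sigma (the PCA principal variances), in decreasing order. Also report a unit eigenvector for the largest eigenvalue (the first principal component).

Step 1 — characteristic polynomial of 2×2 Sigma:
  det(Sigma - λI) = λ² - trace · λ + det = 0.
  trace = 9 + 5 = 14, det = 9·5 - (3)² = 36.
Step 2 — discriminant:
  Δ = trace² - 4·det = 196 - 144 = 52.
Step 3 — eigenvalues:
  λ = (trace ± √Δ)/2 = (14 ± 7.2111)/2,
  λ_1 = 10.6056,  λ_2 = 3.3944.

Step 4 — unit eigenvector for λ_1: solve (Sigma - λ_1 I)v = 0. First row:
  (9 - 10.6056)·v_x + (3)·v_y = 0, i.e. (-1.6056)·v_x + (3)·v_y = 0,
  so v ∝ (b, λ_1 - a) = (3, 1.6056) = u.
  ||u|| = √((3)² + (1.6056)²) = √(11.5778) ≈ 3.4026,
  v_1 = u/||u|| ≈ (0.8817, 0.4719) (||v_1|| = 1).

λ_1 = 10.6056,  λ_2 = 3.3944;  v_1 ≈ (0.8817, 0.4719)


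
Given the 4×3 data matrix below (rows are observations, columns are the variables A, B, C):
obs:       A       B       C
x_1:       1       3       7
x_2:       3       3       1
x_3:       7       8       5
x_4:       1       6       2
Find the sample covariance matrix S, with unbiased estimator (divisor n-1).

Step 1 — column means:
  mean(A) = (1 + 3 + 7 + 1) / 4 = 12/4 = 3
  mean(B) = (3 + 3 + 8 + 6) / 4 = 20/4 = 5
  mean(C) = (7 + 1 + 5 + 2) / 4 = 15/4 = 3.75

Step 2 — sample covariance S[i,j] = (1/(n-1)) · Σ_k (x_{k,i} - mean_i) · (x_{k,j} - mean_j), with n-1 = 3.
  S[A,A] = ((-2)·(-2) + (0)·(0) + (4)·(4) + (-2)·(-2)) / 3 = 24/3 = 8
  S[A,B] = ((-2)·(-2) + (0)·(-2) + (4)·(3) + (-2)·(1)) / 3 = 14/3 = 4.6667
  S[A,C] = ((-2)·(3.25) + (0)·(-2.75) + (4)·(1.25) + (-2)·(-1.75)) / 3 = 2/3 = 0.6667
  S[B,B] = ((-2)·(-2) + (-2)·(-2) + (3)·(3) + (1)·(1)) / 3 = 18/3 = 6
  S[B,C] = ((-2)·(3.25) + (-2)·(-2.75) + (3)·(1.25) + (1)·(-1.75)) / 3 = 1/3 = 0.3333
  S[C,C] = ((3.25)·(3.25) + (-2.75)·(-2.75) + (1.25)·(1.25) + (-1.75)·(-1.75)) / 3 = 22.75/3 = 7.5833

S is symmetric (S[j,i] = S[i,j]). Assembling:

S = [[8, 4.6667, 0.6667],
 [4.6667, 6, 0.3333],
 [0.6667, 0.3333, 7.5833]]


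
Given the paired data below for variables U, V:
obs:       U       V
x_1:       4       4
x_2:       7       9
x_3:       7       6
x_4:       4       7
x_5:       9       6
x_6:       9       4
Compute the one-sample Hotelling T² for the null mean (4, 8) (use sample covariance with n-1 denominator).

Step 1 — sample mean vector:
  mean(U) = (4 + 7 + 7 + 4 + 9 + 9) / 6 = 40/6 = 6.6667
  mean(V) = (4 + 9 + 6 + 7 + 6 + 4) / 6 = 36/6 = 6
  x̄ = (6.6667, 6),  deviation x̄ - mu_0 = (6.6667, 6) - (4, 8) = (2.6667, -2).

Step 2 — sample covariance matrix, S[i,j] = (1/(n-1)) · Σ_k (x_{k,i} - mean_i) · (x_{k,j} - mean_j), divisor n-1 = 5:
  S[U,U] = ((-2.6667)·(-2.6667) + (0.3333)·(0.3333) + (0.3333)·(0.3333) + (-2.6667)·(-2.6667) + (2.3333)·(2.3333) + (2.3333)·(2.3333)) / 5 = 25.3333/5 = 5.0667
  S[U,V] = ((-2.6667)·(-2) + (0.3333)·(3) + (0.3333)·(0) + (-2.6667)·(1) + (2.3333)·(0) + (2.3333)·(-2)) / 5 = -1/5 = -0.2
  S[V,V] = ((-2)·(-2) + (3)·(3) + (0)·(0) + (1)·(1) + (0)·(0) + (-2)·(-2)) / 5 = 18/5 = 3.6
  S = [[5.0667, -0.2],
 [-0.2, 3.6]].

Step 3 — invert S. det(S) = 5.0667·3.6 - (-0.2)² = 18.2.
  S^{-1} = (1/det) · [[d, -b], [-b, a]] = [[0.1978, 0.011],
 [0.011, 0.2784]].

Step 4 — quadratic form (x̄ - mu_0)^T · S^{-1} · (x̄ - mu_0):
  S^{-1} · (x̄ - mu_0) = (0.5055, -0.5275),
  (x̄ - mu_0)^T · [...] = (2.6667)·(0.5055) + (-2)·(-0.5275) = 2.4029.

Step 5 — scale by n: T² = 6 · 2.4029 = 14.4176.

T² ≈ 14.4176


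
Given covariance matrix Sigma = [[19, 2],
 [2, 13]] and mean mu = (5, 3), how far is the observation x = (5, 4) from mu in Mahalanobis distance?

Step 1 — centre the observation: (x - mu) = (0, 1).

Step 2 — invert Sigma. det(Sigma) = 19·13 - (2)² = 243.
  Sigma^{-1} = (1/det) · [[d, -b], [-b, a]] = [[0.0535, -0.0082],
 [-0.0082, 0.0782]].

Step 3 — form the quadratic (x - mu)^T · Sigma^{-1} · (x - mu):
  Sigma^{-1} · (x - mu) = (-0.0082, 0.0782).
  (x - mu)^T · [Sigma^{-1} · (x - mu)] = (0)·(-0.0082) + (1)·(0.0782) = 0.0782.

Step 4 — take square root: d = √(0.0782) ≈ 0.2796.

d(x, mu) = √(0.0782) ≈ 0.2796


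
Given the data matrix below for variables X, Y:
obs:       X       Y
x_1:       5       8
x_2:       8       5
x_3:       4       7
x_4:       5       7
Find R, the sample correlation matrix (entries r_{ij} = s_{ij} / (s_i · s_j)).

Step 1 — column means:
  mean(X) = (5 + 8 + 4 + 5) / 4 = 22/4 = 5.5
  mean(Y) = (8 + 5 + 7 + 7) / 4 = 27/4 = 6.75

Step 2 — sample variances and covariances s[i,j] = (1/(n-1)) · Σ_k (x_{k,i} - mean_i) · (x_{k,j} - mean_j), with n-1 = 3:
  s[X,X] = ((-0.5)·(-0.5) + (2.5)·(2.5) + (-1.5)·(-1.5) + (-0.5)·(-0.5)) / 3 = 9/3 = 3
  s[X,Y] = ((-0.5)·(1.25) + (2.5)·(-1.75) + (-1.5)·(0.25) + (-0.5)·(0.25)) / 3 = -5.5/3 = -1.8333
  s[Y,Y] = ((1.25)·(1.25) + (-1.75)·(-1.75) + (0.25)·(0.25) + (0.25)·(0.25)) / 3 = 4.75/3 = 1.5833
  Sample standard deviations s_i = √(s[i,i]):
  s(X) = √(3) = 1.7321
  s(Y) = √(1.5833) = 1.2583

Step 3 — r_{ij} = s_{ij} / (s_i · s_j):
  r[X,X] = 1 (diagonal).
  r[X,Y] = -1.8333 / (1.7321 · 1.2583) = -1.8333 / 2.1794 = -0.8412
  r[Y,Y] = 1 (diagonal).

R is symmetric with unit diagonal. Assembling:

R = [[1, -0.8412],
 [-0.8412, 1]]


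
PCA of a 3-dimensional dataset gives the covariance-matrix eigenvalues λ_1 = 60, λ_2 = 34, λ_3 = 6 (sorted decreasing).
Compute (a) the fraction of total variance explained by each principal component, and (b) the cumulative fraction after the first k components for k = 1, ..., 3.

Step 1 — total variance = trace(Sigma) = Σ λ_i = 60 + 34 + 6 = 100.

Step 2 — fraction explained by component i = λ_i / Σ λ:
  PC1: 60/100 = 0.6
  PC2: 34/100 = 0.34
  PC3: 6/100 = 0.06

Step 3 — cumulative fraction after k components = (λ_1 + ... + λ_k) / Σ λ:
  k = 1: 60/100 = 0.6
  k = 2: (60 + 34)/100 = 94/100 = 0.94
  k = 3: (60 + 34 + 6)/100 = 100/100 = 1

Summary (fraction, with percent):

explained: PC1 0.6 (60%), PC2 0.34 (34%), PC3 0.06 (6%);  cumulative: 0.6, 0.94, 1


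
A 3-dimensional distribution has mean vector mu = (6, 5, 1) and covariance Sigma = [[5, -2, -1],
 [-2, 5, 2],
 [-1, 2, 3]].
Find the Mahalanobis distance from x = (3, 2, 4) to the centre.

Step 1 — centre the observation: (x - mu) = (-3, -3, 3).

Step 2 — invert Sigma (cofactor / det for 3×3, or solve directly):
  Sigma^{-1} = [[0.2391, 0.087, 0.0217],
 [0.087, 0.3043, -0.1739],
 [0.0217, -0.1739, 0.4565]].

Step 3 — form the quadratic (x - mu)^T · Sigma^{-1} · (x - mu):
  Sigma^{-1} · (x - mu) = (-0.913, -1.6957, 1.8261).
  (x - mu)^T · [Sigma^{-1} · (x - mu)] = (-3)·(-0.913) + (-3)·(-1.6957) + (3)·(1.8261) = 13.3043.

Step 4 — take square root: d = √(13.3043) ≈ 3.6475.

d(x, mu) = √(13.3043) ≈ 3.6475


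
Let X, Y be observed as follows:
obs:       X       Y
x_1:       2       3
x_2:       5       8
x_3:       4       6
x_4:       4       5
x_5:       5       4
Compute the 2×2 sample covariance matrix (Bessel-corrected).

Step 1 — column means:
  mean(X) = (2 + 5 + 4 + 4 + 5) / 5 = 20/5 = 4
  mean(Y) = (3 + 8 + 6 + 5 + 4) / 5 = 26/5 = 5.2

Step 2 — sample covariance S[i,j] = (1/(n-1)) · Σ_k (x_{k,i} - mean_i) · (x_{k,j} - mean_j), with n-1 = 4.
  S[X,X] = ((-2)·(-2) + (1)·(1) + (0)·(0) + (0)·(0) + (1)·(1)) / 4 = 6/4 = 1.5
  S[X,Y] = ((-2)·(-2.2) + (1)·(2.8) + (0)·(0.8) + (0)·(-0.2) + (1)·(-1.2)) / 4 = 6/4 = 1.5
  S[Y,Y] = ((-2.2)·(-2.2) + (2.8)·(2.8) + (0.8)·(0.8) + (-0.2)·(-0.2) + (-1.2)·(-1.2)) / 4 = 14.8/4 = 3.7

S is symmetric (S[j,i] = S[i,j]). Assembling:

S = [[1.5, 1.5],
 [1.5, 3.7]]


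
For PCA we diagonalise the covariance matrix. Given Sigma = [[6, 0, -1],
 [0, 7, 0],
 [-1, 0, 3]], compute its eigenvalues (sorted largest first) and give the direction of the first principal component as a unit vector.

Step 1 — characteristic polynomial p(λ) = det(λI - Sigma) = λ³ - tr·λ² + c_1·λ - det, where tr = trace, c_1 = sum of the principal 2×2 minors, det = det(Sigma):
  tr = 6 + 7 + 3 = 16,
  c_1 = (6·7 - (0)²) + (6·3 - (-1)²) + (7·3 - (0)²) = 42 + 17 + 21 = 80,
  det = 6·(7·3 - (0)²) - (0)·((0)·3 - (0)·(-1)) + (-1)·((0)·(0) - 7·(-1)) = 6·(21) - (0)·(0) + (-1)·(7) = 119.
  So p(λ) = λ³ - 16λ² + 80λ - 119.
Step 2 — look for an integer root (rational root theorem: any rational root is an integer divisor of 119). Testing λ = 7:
  p(7) = 343 - 784 + 560 - 119 = 0  ✓
  Dividing out (λ - 7): p(λ) = (λ - 7)(λ² - 9λ + 17).
Step 3 — remaining eigenvalues from the quadratic λ² - 9λ + 17 = 0:
  Δ = 9² - 4·17 = 81 - 68 = 13,  λ = (9 ± √13)/2 = (9 ± 3.6056)/2 ≈ 6.3028 or 2.6972.
  Sorted: λ_1 = 7,  λ_2 = 6.3028,  λ_3 = 2.6972  (check: sum = 16 = tr ✓).

Step 4 — unit eigenvector for λ_1 = 7: v spans the null space of (Sigma - λ_1 I), whose rows are
  r_1 = (-1, 0, -1),  r_2 = (0, 0, 0),  r_3 = (-1, 0, -4).
  v is orthogonal to every row, so take v ∝ r_1 × r_3 = ((0)·(-4) - (-1)·(0), (-1)·(-1) - (-1)·(-4), (-1)·(0) - (0)·(-1)) = (0, -3, 0).
  Rescale (divide by 3; multiply by -1 so the first nonzero entry is positive): u = (0, 1, 0).
  ||u|| = √((0)² + (1)² + (0)²) = √(1) = 1,  v_1 = u/||u|| ≈ (0, 1, 0) (||v_1|| = 1).

λ_1 = 7,  λ_2 = 6.3028,  λ_3 = 2.6972;  v_1 ≈ (0, 1, 0)


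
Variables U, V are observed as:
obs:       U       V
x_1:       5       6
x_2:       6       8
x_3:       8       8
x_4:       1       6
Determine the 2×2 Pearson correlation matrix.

Step 1 — column means:
  mean(U) = (5 + 6 + 8 + 1) / 4 = 20/4 = 5
  mean(V) = (6 + 8 + 8 + 6) / 4 = 28/4 = 7

Step 2 — sample variances and covariances s[i,j] = (1/(n-1)) · Σ_k (x_{k,i} - mean_i) · (x_{k,j} - mean_j), with n-1 = 3:
  s[U,U] = ((0)·(0) + (1)·(1) + (3)·(3) + (-4)·(-4)) / 3 = 26/3 = 8.6667
  s[U,V] = ((0)·(-1) + (1)·(1) + (3)·(1) + (-4)·(-1)) / 3 = 8/3 = 2.6667
  s[V,V] = ((-1)·(-1) + (1)·(1) + (1)·(1) + (-1)·(-1)) / 3 = 4/3 = 1.3333
  Sample standard deviations s_i = √(s[i,i]):
  s(U) = √(8.6667) = 2.9439
  s(V) = √(1.3333) = 1.1547

Step 3 — r_{ij} = s_{ij} / (s_i · s_j):
  r[U,U] = 1 (diagonal).
  r[U,V] = 2.6667 / (2.9439 · 1.1547) = 2.6667 / 3.3993 = 0.7845
  r[V,V] = 1 (diagonal).

R is symmetric with unit diagonal. Assembling:

R = [[1, 0.7845],
 [0.7845, 1]]


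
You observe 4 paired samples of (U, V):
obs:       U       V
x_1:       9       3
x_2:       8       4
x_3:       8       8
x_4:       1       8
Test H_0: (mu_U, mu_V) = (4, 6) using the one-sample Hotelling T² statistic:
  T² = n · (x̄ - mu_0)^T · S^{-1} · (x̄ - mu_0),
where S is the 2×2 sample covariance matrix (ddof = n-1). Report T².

Step 1 — sample mean vector:
  mean(U) = (9 + 8 + 8 + 1) / 4 = 26/4 = 6.5
  mean(V) = (3 + 4 + 8 + 8) / 4 = 23/4 = 5.75
  x̄ = (6.5, 5.75),  deviation x̄ - mu_0 = (6.5, 5.75) - (4, 6) = (2.5, -0.25).

Step 2 — sample covariance matrix, S[i,j] = (1/(n-1)) · Σ_k (x_{k,i} - mean_i) · (x_{k,j} - mean_j), divisor n-1 = 3:
  S[U,U] = ((2.5)·(2.5) + (1.5)·(1.5) + (1.5)·(1.5) + (-5.5)·(-5.5)) / 3 = 41/3 = 13.6667
  S[U,V] = ((2.5)·(-2.75) + (1.5)·(-1.75) + (1.5)·(2.25) + (-5.5)·(2.25)) / 3 = -18.5/3 = -6.1667
  S[V,V] = ((-2.75)·(-2.75) + (-1.75)·(-1.75) + (2.25)·(2.25) + (2.25)·(2.25)) / 3 = 20.75/3 = 6.9167
  S = [[13.6667, -6.1667],
 [-6.1667, 6.9167]].

Step 3 — invert S. det(S) = 13.6667·6.9167 - (-6.1667)² = 56.5.
  S^{-1} = (1/det) · [[d, -b], [-b, a]] = [[0.1224, 0.1091],
 [0.1091, 0.2419]].

Step 4 — quadratic form (x̄ - mu_0)^T · S^{-1} · (x̄ - mu_0):
  S^{-1} · (x̄ - mu_0) = (0.2788, 0.2124),
  (x̄ - mu_0)^T · [...] = (2.5)·(0.2788) + (-0.25)·(0.2124) = 0.6438.

Step 5 — scale by n: T² = 4 · 0.6438 = 2.5752.

T² ≈ 2.5752


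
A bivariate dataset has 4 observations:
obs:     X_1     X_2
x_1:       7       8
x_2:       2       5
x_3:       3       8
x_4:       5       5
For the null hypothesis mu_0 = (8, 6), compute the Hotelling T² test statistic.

Step 1 — sample mean vector:
  mean(X_1) = (7 + 2 + 3 + 5) / 4 = 17/4 = 4.25
  mean(X_2) = (8 + 5 + 8 + 5) / 4 = 26/4 = 6.5
  x̄ = (4.25, 6.5),  deviation x̄ - mu_0 = (4.25, 6.5) - (8, 6) = (-3.75, 0.5).

Step 2 — sample covariance matrix, S[i,j] = (1/(n-1)) · Σ_k (x_{k,i} - mean_i) · (x_{k,j} - mean_j), divisor n-1 = 3:
  S[X_1,X_1] = ((2.75)·(2.75) + (-2.25)·(-2.25) + (-1.25)·(-1.25) + (0.75)·(0.75)) / 3 = 14.75/3 = 4.9167
  S[X_1,X_2] = ((2.75)·(1.5) + (-2.25)·(-1.5) + (-1.25)·(1.5) + (0.75)·(-1.5)) / 3 = 4.5/3 = 1.5
  S[X_2,X_2] = ((1.5)·(1.5) + (-1.5)·(-1.5) + (1.5)·(1.5) + (-1.5)·(-1.5)) / 3 = 9/3 = 3
  S = [[4.9167, 1.5],
 [1.5, 3]].

Step 3 — invert S. det(S) = 4.9167·3 - (1.5)² = 12.5.
  S^{-1} = (1/det) · [[d, -b], [-b, a]] = [[0.24, -0.12],
 [-0.12, 0.3933]].

Step 4 — quadratic form (x̄ - mu_0)^T · S^{-1} · (x̄ - mu_0):
  S^{-1} · (x̄ - mu_0) = (-0.96, 0.6467),
  (x̄ - mu_0)^T · [...] = (-3.75)·(-0.96) + (0.5)·(0.6467) = 3.9233.

Step 5 — scale by n: T² = 4 · 3.9233 = 15.6933.

T² ≈ 15.6933


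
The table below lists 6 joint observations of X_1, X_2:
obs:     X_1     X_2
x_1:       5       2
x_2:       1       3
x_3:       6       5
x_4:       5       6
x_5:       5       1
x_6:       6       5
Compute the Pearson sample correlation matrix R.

Step 1 — column means:
  mean(X_1) = (5 + 1 + 6 + 5 + 5 + 6) / 6 = 28/6 = 4.6667
  mean(X_2) = (2 + 3 + 5 + 6 + 1 + 5) / 6 = 22/6 = 3.6667

Step 2 — sample variances and covariances s[i,j] = (1/(n-1)) · Σ_k (x_{k,i} - mean_i) · (x_{k,j} - mean_j), with n-1 = 5:
  s[X_1,X_1] = ((0.3333)·(0.3333) + (-3.6667)·(-3.6667) + (1.3333)·(1.3333) + (0.3333)·(0.3333) + (0.3333)·(0.3333) + (1.3333)·(1.3333)) / 5 = 17.3333/5 = 3.4667
  s[X_1,X_2] = ((0.3333)·(-1.6667) + (-3.6667)·(-0.6667) + (1.3333)·(1.3333) + (0.3333)·(2.3333) + (0.3333)·(-2.6667) + (1.3333)·(1.3333)) / 5 = 5.3333/5 = 1.0667
  s[X_2,X_2] = ((-1.6667)·(-1.6667) + (-0.6667)·(-0.6667) + (1.3333)·(1.3333) + (2.3333)·(2.3333) + (-2.6667)·(-2.6667) + (1.3333)·(1.3333)) / 5 = 19.3333/5 = 3.8667
  Sample standard deviations s_i = √(s[i,i]):
  s(X_1) = √(3.4667) = 1.8619
  s(X_2) = √(3.8667) = 1.9664

Step 3 — r_{ij} = s_{ij} / (s_i · s_j):
  r[X_1,X_1] = 1 (diagonal).
  r[X_1,X_2] = 1.0667 / (1.8619 · 1.9664) = 1.0667 / 3.6612 = 0.2913
  r[X_2,X_2] = 1 (diagonal).

R is symmetric with unit diagonal. Assembling:

R = [[1, 0.2913],
 [0.2913, 1]]


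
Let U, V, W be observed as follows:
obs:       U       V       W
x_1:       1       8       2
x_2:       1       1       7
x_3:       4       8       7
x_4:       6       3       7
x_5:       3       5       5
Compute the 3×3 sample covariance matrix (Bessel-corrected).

Step 1 — column means:
  mean(U) = (1 + 1 + 4 + 6 + 3) / 5 = 15/5 = 3
  mean(V) = (8 + 1 + 8 + 3 + 5) / 5 = 25/5 = 5
  mean(W) = (2 + 7 + 7 + 7 + 5) / 5 = 28/5 = 5.6

Step 2 — sample covariance S[i,j] = (1/(n-1)) · Σ_k (x_{k,i} - mean_i) · (x_{k,j} - mean_j), with n-1 = 4.
  S[U,U] = ((-2)·(-2) + (-2)·(-2) + (1)·(1) + (3)·(3) + (0)·(0)) / 4 = 18/4 = 4.5
  S[U,V] = ((-2)·(3) + (-2)·(-4) + (1)·(3) + (3)·(-2) + (0)·(0)) / 4 = -1/4 = -0.25
  S[U,W] = ((-2)·(-3.6) + (-2)·(1.4) + (1)·(1.4) + (3)·(1.4) + (0)·(-0.6)) / 4 = 10/4 = 2.5
  S[V,V] = ((3)·(3) + (-4)·(-4) + (3)·(3) + (-2)·(-2) + (0)·(0)) / 4 = 38/4 = 9.5
  S[V,W] = ((3)·(-3.6) + (-4)·(1.4) + (3)·(1.4) + (-2)·(1.4) + (0)·(-0.6)) / 4 = -15/4 = -3.75
  S[W,W] = ((-3.6)·(-3.6) + (1.4)·(1.4) + (1.4)·(1.4) + (1.4)·(1.4) + (-0.6)·(-0.6)) / 4 = 19.2/4 = 4.8

S is symmetric (S[j,i] = S[i,j]). Assembling:

S = [[4.5, -0.25, 2.5],
 [-0.25, 9.5, -3.75],
 [2.5, -3.75, 4.8]]


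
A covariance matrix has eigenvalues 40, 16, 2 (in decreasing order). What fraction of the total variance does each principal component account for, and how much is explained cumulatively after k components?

Step 1 — total variance = trace(Sigma) = Σ λ_i = 40 + 16 + 2 = 58.

Step 2 — fraction explained by component i = λ_i / Σ λ:
  PC1: 40/58 = 0.6897
  PC2: 16/58 = 0.2759
  PC3: 2/58 = 0.0345

Step 3 — cumulative fraction after k components = (λ_1 + ... + λ_k) / Σ λ:
  k = 1: 40/58 = 0.6897
  k = 2: (40 + 16)/58 = 56/58 = 0.9655
  k = 3: (40 + 16 + 2)/58 = 58/58 = 1

Summary (fraction, with percent):

explained: PC1 0.6897 (68.97%), PC2 0.2759 (27.59%), PC3 0.0345 (3.45%);  cumulative: 0.6897, 0.9655, 1
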